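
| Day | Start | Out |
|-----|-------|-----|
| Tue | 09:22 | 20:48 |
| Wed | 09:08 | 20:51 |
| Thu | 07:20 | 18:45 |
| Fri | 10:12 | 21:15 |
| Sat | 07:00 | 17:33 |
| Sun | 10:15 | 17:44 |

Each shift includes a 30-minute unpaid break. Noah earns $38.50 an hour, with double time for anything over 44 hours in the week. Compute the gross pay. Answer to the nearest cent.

$2976.05

Tue: 09:22–20:48 = 11 h 26 min; less 30 min break → 10 h 56 min
Wed: 09:08–20:51 = 11 h 43 min; less 30 min break → 11 h 13 min
Thu: 07:20–18:45 = 11 h 25 min; less 30 min break → 10 h 55 min
Fri: 10:12–21:15 = 11 h 3 min; less 30 min break → 10 h 33 min
Sat: 07:00–17:33 = 10 h 33 min; less 30 min break → 10 h 3 min
Sun: 10:15–17:44 = 7 h 29 min; less 30 min break → 6 h 59 min
Total worked: 60 h 39 min = 3639 min.
Regular 44 h 0 min = 2640 min at $38.50/h; overtime 16 h 39 min = 999 min at $77.00/h.
Pay = (2640 × $38.50 + 999 × $77.00) ÷ 60 = $2976.05.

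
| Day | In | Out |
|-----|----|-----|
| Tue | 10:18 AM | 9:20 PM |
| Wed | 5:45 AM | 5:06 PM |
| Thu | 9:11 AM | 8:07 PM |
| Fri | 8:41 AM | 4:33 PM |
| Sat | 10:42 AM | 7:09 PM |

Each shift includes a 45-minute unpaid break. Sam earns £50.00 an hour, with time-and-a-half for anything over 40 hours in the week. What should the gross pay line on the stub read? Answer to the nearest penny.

Tue: 10:18 AM–9:20 PM = 11 h 2 min; less 45 min break → 10 h 17 min
Wed: 5:45 AM–5:06 PM = 11 h 21 min; less 45 min break → 10 h 36 min
Thu: 9:11 AM–8:07 PM = 10 h 56 min; less 45 min break → 10 h 11 min
Fri: 8:41 AM–4:33 PM = 7 h 52 min; less 45 min break → 7 h 7 min
Sat: 10:42 AM–7:09 PM = 8 h 27 min; less 45 min break → 7 h 42 min
Total worked: 45 h 53 min = 2753 min.
Regular 40 h 0 min = 2400 min at £50.00/h; overtime 5 h 53 min = 353 min at £75.00/h.
Pay = (2400 × £50.00 + 353 × £75.00) ÷ 60 = £2441.25.

£2441.25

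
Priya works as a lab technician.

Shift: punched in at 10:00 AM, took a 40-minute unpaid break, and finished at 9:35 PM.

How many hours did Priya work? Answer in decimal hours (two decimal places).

Shift: 10:00 AM–9:35 PM = 11 h 35 min; less 40 min break → 10 h 55 min

10.92 hours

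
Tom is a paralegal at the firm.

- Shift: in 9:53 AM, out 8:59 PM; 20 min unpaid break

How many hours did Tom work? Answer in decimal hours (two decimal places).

10.77 hours

Shift: 9:53 AM–8:59 PM = 11 h 6 min; less 20 min break → 10 h 46 min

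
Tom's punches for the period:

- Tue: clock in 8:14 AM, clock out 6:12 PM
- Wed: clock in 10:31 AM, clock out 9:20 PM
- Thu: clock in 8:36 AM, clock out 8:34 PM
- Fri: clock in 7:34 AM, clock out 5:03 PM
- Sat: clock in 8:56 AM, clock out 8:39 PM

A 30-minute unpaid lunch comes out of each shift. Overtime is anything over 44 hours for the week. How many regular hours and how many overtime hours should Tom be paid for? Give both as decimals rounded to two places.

Tue: 8:14 AM–6:12 PM = 9 h 58 min; less 30 min break → 9 h 28 min
Wed: 10:31 AM–9:20 PM = 10 h 49 min; less 30 min break → 10 h 19 min
Thu: 8:36 AM–8:34 PM = 11 h 58 min; less 30 min break → 11 h 28 min
Fri: 7:34 AM–5:03 PM = 9 h 29 min; less 30 min break → 8 h 59 min
Sat: 8:56 AM–8:39 PM = 11 h 43 min; less 30 min break → 11 h 13 min
Total worked: 51 h 27 min = 51.45 h.
Threshold 44 h → overtime 7 h 27 min, regular 44 h 0 min.

Regular 44.00 hours, overtime 7.45 hours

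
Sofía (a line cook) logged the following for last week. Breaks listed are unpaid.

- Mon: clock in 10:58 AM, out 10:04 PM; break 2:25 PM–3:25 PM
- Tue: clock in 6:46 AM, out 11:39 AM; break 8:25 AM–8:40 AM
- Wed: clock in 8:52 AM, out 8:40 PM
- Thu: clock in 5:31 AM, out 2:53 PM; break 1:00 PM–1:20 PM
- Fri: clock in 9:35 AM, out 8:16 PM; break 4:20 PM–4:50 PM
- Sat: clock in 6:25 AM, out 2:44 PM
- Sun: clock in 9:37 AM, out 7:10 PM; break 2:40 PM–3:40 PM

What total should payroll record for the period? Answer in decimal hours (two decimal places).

62.62 hours

Mon: 10:58 AM–10:04 PM = 11 h 6 min; less 60 min break → 10 h 6 min
Tue: 6:46 AM–11:39 AM = 4 h 53 min; less 15 min break → 4 h 38 min
Wed: 8:52 AM–8:40 PM = 11 h 48 min
Thu: 5:31 AM–2:53 PM = 9 h 22 min; less 20 min break → 9 h 2 min
Fri: 9:35 AM–8:16 PM = 10 h 41 min; less 30 min break → 10 h 11 min
Sat: 6:25 AM–2:44 PM = 8 h 19 min
Sun: 9:37 AM–7:10 PM = 9 h 33 min; less 60 min break → 8 h 33 min
Total: 10 h 6 min + 4 h 38 min + 11 h 48 min + 9 h 2 min + 10 h 11 min + 8 h 19 min + 8 h 33 min = 62 h 37 min.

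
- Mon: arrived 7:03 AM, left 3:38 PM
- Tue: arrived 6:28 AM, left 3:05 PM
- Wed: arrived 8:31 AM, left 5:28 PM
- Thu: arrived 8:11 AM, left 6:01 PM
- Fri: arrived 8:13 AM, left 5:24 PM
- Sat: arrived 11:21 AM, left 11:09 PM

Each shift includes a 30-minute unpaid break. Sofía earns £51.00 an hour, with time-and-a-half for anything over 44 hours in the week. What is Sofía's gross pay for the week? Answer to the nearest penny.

£3006.45

Mon: 7:03 AM–3:38 PM = 8 h 35 min; less 30 min break → 8 h 5 min
Tue: 6:28 AM–3:05 PM = 8 h 37 min; less 30 min break → 8 h 7 min
Wed: 8:31 AM–5:28 PM = 8 h 57 min; less 30 min break → 8 h 27 min
Thu: 8:11 AM–6:01 PM = 9 h 50 min; less 30 min break → 9 h 20 min
Fri: 8:13 AM–5:24 PM = 9 h 11 min; less 30 min break → 8 h 41 min
Sat: 11:21 AM–11:09 PM = 11 h 48 min; less 30 min break → 11 h 18 min
Total worked: 53 h 58 min = 3238 min.
Regular 44 h 0 min = 2640 min at £51.00/h; overtime 9 h 58 min = 598 min at £76.50/h.
Pay = (2640 × £51.00 + 598 × £76.50) ÷ 60 = £3006.45.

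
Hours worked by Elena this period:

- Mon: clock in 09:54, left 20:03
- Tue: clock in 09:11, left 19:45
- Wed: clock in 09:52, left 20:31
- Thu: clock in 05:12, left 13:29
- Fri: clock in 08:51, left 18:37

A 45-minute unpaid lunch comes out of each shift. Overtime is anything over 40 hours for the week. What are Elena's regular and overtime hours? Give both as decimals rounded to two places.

Mon: 09:54–20:03 = 10 h 9 min; less 45 min break → 9 h 24 min
Tue: 09:11–19:45 = 10 h 34 min; less 45 min break → 9 h 49 min
Wed: 09:52–20:31 = 10 h 39 min; less 45 min break → 9 h 54 min
Thu: 05:12–13:29 = 8 h 17 min; less 45 min break → 7 h 32 min
Fri: 08:51–18:37 = 9 h 46 min; less 45 min break → 9 h 1 min
Total worked: 45 h 40 min = 45.67 h.
Threshold 40 h → overtime 5 h 40 min, regular 40 h 0 min.

Regular 40.00 hours, overtime 5.67 hours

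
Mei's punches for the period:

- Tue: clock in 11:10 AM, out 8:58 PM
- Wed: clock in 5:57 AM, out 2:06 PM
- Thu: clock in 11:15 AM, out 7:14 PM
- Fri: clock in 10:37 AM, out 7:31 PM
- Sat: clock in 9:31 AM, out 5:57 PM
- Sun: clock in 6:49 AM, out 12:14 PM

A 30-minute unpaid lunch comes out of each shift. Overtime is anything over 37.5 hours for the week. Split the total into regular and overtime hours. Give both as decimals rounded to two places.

Regular 37.50 hours, overtime 8.18 hours

Tue: 11:10 AM–8:58 PM = 9 h 48 min; less 30 min break → 9 h 18 min
Wed: 5:57 AM–2:06 PM = 8 h 9 min; less 30 min break → 7 h 39 min
Thu: 11:15 AM–7:14 PM = 7 h 59 min; less 30 min break → 7 h 29 min
Fri: 10:37 AM–7:31 PM = 8 h 54 min; less 30 min break → 8 h 24 min
Sat: 9:31 AM–5:57 PM = 8 h 26 min; less 30 min break → 7 h 56 min
Sun: 6:49 AM–12:14 PM = 5 h 25 min; less 30 min break → 4 h 55 min
Total worked: 45 h 41 min = 45.68 h.
Threshold 37.5 h → overtime 8 h 11 min, regular 37 h 30 min.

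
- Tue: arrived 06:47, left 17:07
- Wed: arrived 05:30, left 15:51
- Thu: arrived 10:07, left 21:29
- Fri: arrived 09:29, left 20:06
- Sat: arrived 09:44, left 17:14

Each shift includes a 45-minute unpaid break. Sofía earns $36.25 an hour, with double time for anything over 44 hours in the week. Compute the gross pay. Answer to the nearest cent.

Tue: 06:47–17:07 = 10 h 20 min; less 45 min break → 9 h 35 min
Wed: 05:30–15:51 = 10 h 21 min; less 45 min break → 9 h 36 min
Thu: 10:07–21:29 = 11 h 22 min; less 45 min break → 10 h 37 min
Fri: 09:29–20:06 = 10 h 37 min; less 45 min break → 9 h 52 min
Sat: 09:44–17:14 = 7 h 30 min; less 45 min break → 6 h 45 min
Total worked: 46 h 25 min = 2785 min.
Regular 44 h 0 min = 2640 min at $36.25/h; overtime 2 h 25 min = 145 min at $72.50/h.
Pay = (2640 × $36.25 + 145 × $72.50) ÷ 60 = $1770.21.

$1770.21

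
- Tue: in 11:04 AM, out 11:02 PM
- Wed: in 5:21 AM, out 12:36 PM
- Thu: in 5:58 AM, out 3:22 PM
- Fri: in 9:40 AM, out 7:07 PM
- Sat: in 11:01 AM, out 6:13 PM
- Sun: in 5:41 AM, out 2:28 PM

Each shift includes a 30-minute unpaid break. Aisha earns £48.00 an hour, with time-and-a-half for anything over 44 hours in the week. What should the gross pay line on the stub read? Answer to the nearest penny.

£2619.60

Tue: 11:04 AM–11:02 PM = 11 h 58 min; less 30 min break → 11 h 28 min
Wed: 5:21 AM–12:36 PM = 7 h 15 min; less 30 min break → 6 h 45 min
Thu: 5:58 AM–3:22 PM = 9 h 24 min; less 30 min break → 8 h 54 min
Fri: 9:40 AM–7:07 PM = 9 h 27 min; less 30 min break → 8 h 57 min
Sat: 11:01 AM–6:13 PM = 7 h 12 min; less 30 min break → 6 h 42 min
Sun: 5:41 AM–2:28 PM = 8 h 47 min; less 30 min break → 8 h 17 min
Total worked: 51 h 3 min = 3063 min.
Regular 44 h 0 min = 2640 min at £48.00/h; overtime 7 h 3 min = 423 min at £72.00/h.
Pay = (2640 × £48.00 + 423 × £72.00) ÷ 60 = £2619.60.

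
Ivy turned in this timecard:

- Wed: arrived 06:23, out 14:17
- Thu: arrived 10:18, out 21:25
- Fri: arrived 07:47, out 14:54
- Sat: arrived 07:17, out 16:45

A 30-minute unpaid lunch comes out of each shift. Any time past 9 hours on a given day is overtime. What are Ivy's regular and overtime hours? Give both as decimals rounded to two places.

Regular 31.98 hours, overtime 1.62 hours

Wed: 06:23–14:17 = 7 h 54 min; less 30 min break → 7 h 24 min
Thu: 10:18–21:25 = 11 h 7 min; less 30 min break → 10 h 37 min
Fri: 07:47–14:54 = 7 h 7 min; less 30 min break → 6 h 37 min
Sat: 07:17–16:45 = 9 h 28 min; less 30 min break → 8 h 58 min
Wed reg 7 h 24 min / OT 0 h 0 min; Thu reg 9 h 0 min / OT 1 h 37 min; Fri reg 6 h 37 min / OT 0 h 0 min; Sat reg 8 h 58 min / OT 0 h 0 min.
Totals: regular 31 h 59 min, overtime 1 h 37 min.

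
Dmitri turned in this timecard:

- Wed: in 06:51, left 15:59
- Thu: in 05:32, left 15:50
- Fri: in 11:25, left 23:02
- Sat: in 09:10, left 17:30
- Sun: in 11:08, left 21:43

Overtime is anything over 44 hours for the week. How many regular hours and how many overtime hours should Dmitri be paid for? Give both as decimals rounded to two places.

Regular 44.00 hours, overtime 5.97 hours

Wed: 06:51–15:59 = 9 h 8 min
Thu: 05:32–15:50 = 10 h 18 min
Fri: 11:25–23:02 = 11 h 37 min
Sat: 09:10–17:30 = 8 h 20 min
Sun: 11:08–21:43 = 10 h 35 min
Total worked: 49 h 58 min = 49.97 h.
Threshold 44 h → overtime 5 h 58 min, regular 44 h 0 min.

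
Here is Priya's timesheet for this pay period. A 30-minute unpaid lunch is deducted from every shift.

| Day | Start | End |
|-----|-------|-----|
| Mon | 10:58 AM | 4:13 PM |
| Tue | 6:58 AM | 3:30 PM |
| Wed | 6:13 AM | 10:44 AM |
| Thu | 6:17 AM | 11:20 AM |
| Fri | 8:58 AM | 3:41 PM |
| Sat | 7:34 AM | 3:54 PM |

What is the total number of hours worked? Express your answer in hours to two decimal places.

35.40 hours

Mon: 10:58 AM–4:13 PM = 5 h 15 min; less 30 min break → 4 h 45 min
Tue: 6:58 AM–3:30 PM = 8 h 32 min; less 30 min break → 8 h 2 min
Wed: 6:13 AM–10:44 AM = 4 h 31 min; less 30 min break → 4 h 1 min
Thu: 6:17 AM–11:20 AM = 5 h 3 min; less 30 min break → 4 h 33 min
Fri: 8:58 AM–3:41 PM = 6 h 43 min; less 30 min break → 6 h 13 min
Sat: 7:34 AM–3:54 PM = 8 h 20 min; less 30 min break → 7 h 50 min
Total: 4 h 45 min + 8 h 2 min + 4 h 1 min + 4 h 33 min + 6 h 13 min + 7 h 50 min = 35 h 24 min.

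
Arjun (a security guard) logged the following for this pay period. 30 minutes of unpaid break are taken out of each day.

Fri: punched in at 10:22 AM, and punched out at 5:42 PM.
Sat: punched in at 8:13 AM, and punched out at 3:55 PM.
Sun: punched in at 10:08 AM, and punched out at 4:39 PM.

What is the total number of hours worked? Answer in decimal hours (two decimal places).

20.05 hours

Fri: 10:22 AM–5:42 PM = 7 h 20 min; less 30 min break → 6 h 50 min
Sat: 8:13 AM–3:55 PM = 7 h 42 min; less 30 min break → 7 h 12 min
Sun: 10:08 AM–4:39 PM = 6 h 31 min; less 30 min break → 6 h 1 min
Total: 6 h 50 min + 7 h 12 min + 6 h 1 min = 20 h 3 min.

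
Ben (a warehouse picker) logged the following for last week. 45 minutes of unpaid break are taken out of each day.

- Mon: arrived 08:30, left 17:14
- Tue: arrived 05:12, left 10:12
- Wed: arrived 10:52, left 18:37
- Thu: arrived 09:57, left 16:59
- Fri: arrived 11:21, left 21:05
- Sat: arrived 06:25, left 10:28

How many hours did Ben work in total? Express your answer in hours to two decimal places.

Mon: 08:30–17:14 = 8 h 44 min; less 45 min break → 7 h 59 min
Tue: 05:12–10:12 = 5 h 0 min; less 45 min break → 4 h 15 min
Wed: 10:52–18:37 = 7 h 45 min; less 45 min break → 7 h 0 min
Thu: 09:57–16:59 = 7 h 2 min; less 45 min break → 6 h 17 min
Fri: 11:21–21:05 = 9 h 44 min; less 45 min break → 8 h 59 min
Sat: 06:25–10:28 = 4 h 3 min; less 45 min break → 3 h 18 min
Total: 7 h 59 min + 4 h 15 min + 7 h 0 min + 6 h 17 min + 8 h 59 min + 3 h 18 min = 37 h 48 min.

37.80 hours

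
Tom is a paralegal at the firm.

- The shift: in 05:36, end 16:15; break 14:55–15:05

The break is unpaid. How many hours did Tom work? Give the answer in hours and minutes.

The shift: 05:36–16:15 = 10 h 39 min; less 10 min break → 10 h 29 min

10 h 29 min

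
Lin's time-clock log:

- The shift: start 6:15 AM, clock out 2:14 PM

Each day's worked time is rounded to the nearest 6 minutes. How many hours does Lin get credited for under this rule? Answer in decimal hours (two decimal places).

The shift: 6:15 AM–2:14 PM = 7 h 59 min → rounds to 8 h 0 min

8.00 hours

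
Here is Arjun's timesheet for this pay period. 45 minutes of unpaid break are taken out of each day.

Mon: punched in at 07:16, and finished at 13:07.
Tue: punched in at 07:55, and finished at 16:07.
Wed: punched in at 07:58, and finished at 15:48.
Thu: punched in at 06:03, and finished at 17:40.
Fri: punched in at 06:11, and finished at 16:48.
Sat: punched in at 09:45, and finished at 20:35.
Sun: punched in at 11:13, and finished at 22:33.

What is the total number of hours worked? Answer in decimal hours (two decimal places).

Mon: 07:16–13:07 = 5 h 51 min; less 45 min break → 5 h 6 min
Tue: 07:55–16:07 = 8 h 12 min; less 45 min break → 7 h 27 min
Wed: 07:58–15:48 = 7 h 50 min; less 45 min break → 7 h 5 min
Thu: 06:03–17:40 = 11 h 37 min; less 45 min break → 10 h 52 min
Fri: 06:11–16:48 = 10 h 37 min; less 45 min break → 9 h 52 min
Sat: 09:45–20:35 = 10 h 50 min; less 45 min break → 10 h 5 min
Sun: 11:13–22:33 = 11 h 20 min; less 45 min break → 10 h 35 min
Total: 5 h 6 min + 7 h 27 min + 7 h 5 min + 10 h 52 min + 9 h 52 min + 10 h 5 min + 10 h 35 min = 61 h 2 min.

61.03 hours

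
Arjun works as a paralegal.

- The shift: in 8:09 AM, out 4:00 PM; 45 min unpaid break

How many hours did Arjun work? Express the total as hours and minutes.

7 h 6 min

The shift: 8:09 AM–4:00 PM = 7 h 51 min; less 45 min break → 7 h 6 min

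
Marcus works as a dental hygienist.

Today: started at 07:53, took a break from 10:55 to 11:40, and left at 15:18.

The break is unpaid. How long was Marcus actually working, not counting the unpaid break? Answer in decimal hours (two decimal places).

6.67 hours

Today: 07:53–15:18 = 7 h 25 min; less 45 min break → 6 h 40 min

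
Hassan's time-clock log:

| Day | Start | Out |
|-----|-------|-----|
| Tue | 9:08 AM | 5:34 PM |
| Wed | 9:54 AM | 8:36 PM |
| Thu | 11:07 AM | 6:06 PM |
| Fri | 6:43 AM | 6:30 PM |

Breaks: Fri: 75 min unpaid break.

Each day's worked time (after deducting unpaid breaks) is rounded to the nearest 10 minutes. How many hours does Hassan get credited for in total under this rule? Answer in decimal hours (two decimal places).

36.67 hours

Tue: 9:08 AM–5:34 PM = 8 h 26 min → rounds to 8 h 30 min
Wed: 9:54 AM–8:36 PM = 10 h 42 min → rounds to 10 h 40 min
Thu: 11:07 AM–6:06 PM = 6 h 59 min → rounds to 7 h 0 min
Fri: 6:43 AM–6:30 PM = 11 h 47 min − 75 min = 10 h 32 min → rounds to 10 h 30 min
Total credited: 36 h 40 min.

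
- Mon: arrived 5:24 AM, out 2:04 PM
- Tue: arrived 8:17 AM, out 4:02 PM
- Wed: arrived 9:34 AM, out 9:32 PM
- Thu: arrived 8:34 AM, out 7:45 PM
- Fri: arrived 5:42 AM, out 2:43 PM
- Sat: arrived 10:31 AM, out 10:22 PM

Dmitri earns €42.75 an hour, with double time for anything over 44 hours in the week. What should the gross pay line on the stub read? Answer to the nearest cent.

Mon: 5:24 AM–2:04 PM = 8 h 40 min
Tue: 8:17 AM–4:02 PM = 7 h 45 min
Wed: 9:34 AM–9:32 PM = 11 h 58 min
Thu: 8:34 AM–7:45 PM = 11 h 11 min
Fri: 5:42 AM–2:43 PM = 9 h 1 min
Sat: 10:31 AM–10:22 PM = 11 h 51 min
Total worked: 60 h 26 min = 3626 min.
Regular 44 h 0 min = 2640 min at €42.75/h; overtime 16 h 26 min = 986 min at €85.50/h.
Pay = (2640 × €42.75 + 986 × €85.50) ÷ 60 = €3286.05.

€3286.05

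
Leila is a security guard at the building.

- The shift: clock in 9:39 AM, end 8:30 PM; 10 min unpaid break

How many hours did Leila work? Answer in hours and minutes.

The shift: 9:39 AM–8:30 PM = 10 h 51 min; less 10 min break → 10 h 41 min

10 h 41 min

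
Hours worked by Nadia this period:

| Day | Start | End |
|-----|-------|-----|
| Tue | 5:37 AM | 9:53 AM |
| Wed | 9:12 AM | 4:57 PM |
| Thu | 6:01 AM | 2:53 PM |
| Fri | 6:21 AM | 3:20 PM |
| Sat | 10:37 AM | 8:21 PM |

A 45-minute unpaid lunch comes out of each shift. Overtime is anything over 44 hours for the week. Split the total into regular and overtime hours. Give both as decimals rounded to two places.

Tue: 5:37 AM–9:53 AM = 4 h 16 min; less 45 min break → 3 h 31 min
Wed: 9:12 AM–4:57 PM = 7 h 45 min; less 45 min break → 7 h 0 min
Thu: 6:01 AM–2:53 PM = 8 h 52 min; less 45 min break → 8 h 7 min
Fri: 6:21 AM–3:20 PM = 8 h 59 min; less 45 min break → 8 h 14 min
Sat: 10:37 AM–8:21 PM = 9 h 44 min; less 45 min break → 8 h 59 min
Total worked: 35 h 51 min = 35.85 h.
Threshold 44 h → overtime 0 h 0 min, regular 35 h 51 min.

Regular 35.85 hours, overtime 0.00 hours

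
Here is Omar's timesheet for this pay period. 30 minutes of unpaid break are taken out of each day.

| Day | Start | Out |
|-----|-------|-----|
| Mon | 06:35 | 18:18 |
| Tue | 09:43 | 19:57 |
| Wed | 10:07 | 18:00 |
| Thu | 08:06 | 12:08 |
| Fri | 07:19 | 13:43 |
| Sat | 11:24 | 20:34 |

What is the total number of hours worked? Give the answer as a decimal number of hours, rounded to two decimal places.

Mon: 06:35–18:18 = 11 h 43 min; less 30 min break → 11 h 13 min
Tue: 09:43–19:57 = 10 h 14 min; less 30 min break → 9 h 44 min
Wed: 10:07–18:00 = 7 h 53 min; less 30 min break → 7 h 23 min
Thu: 08:06–12:08 = 4 h 2 min; less 30 min break → 3 h 32 min
Fri: 07:19–13:43 = 6 h 24 min; less 30 min break → 5 h 54 min
Sat: 11:24–20:34 = 9 h 10 min; less 30 min break → 8 h 40 min
Total: 11 h 13 min + 9 h 44 min + 7 h 23 min + 3 h 32 min + 5 h 54 min + 8 h 40 min = 46 h 26 min.

46.43 hours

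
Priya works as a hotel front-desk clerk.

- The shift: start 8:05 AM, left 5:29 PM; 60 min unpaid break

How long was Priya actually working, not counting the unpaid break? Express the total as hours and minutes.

8 h 24 min

The shift: 8:05 AM–5:29 PM = 9 h 24 min; less 60 min break → 8 h 24 min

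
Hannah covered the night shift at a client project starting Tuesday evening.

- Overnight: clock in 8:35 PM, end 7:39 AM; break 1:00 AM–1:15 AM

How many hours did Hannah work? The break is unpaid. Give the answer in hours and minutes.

10 h 49 min

Overnight: 8:35 PM → midnight = 3 h 25 min; midnight → 7:39 AM = 7 h 39 min; span 11 h 4 min; less 15 min break → 10 h 49 min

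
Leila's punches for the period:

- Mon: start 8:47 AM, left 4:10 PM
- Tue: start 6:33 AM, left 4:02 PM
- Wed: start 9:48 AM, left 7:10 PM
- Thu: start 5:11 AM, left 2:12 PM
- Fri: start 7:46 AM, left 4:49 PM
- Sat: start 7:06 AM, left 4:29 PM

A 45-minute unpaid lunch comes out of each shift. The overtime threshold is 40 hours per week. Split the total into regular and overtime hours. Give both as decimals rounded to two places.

Mon: 8:47 AM–4:10 PM = 7 h 23 min; less 45 min break → 6 h 38 min
Tue: 6:33 AM–4:02 PM = 9 h 29 min; less 45 min break → 8 h 44 min
Wed: 9:48 AM–7:10 PM = 9 h 22 min; less 45 min break → 8 h 37 min
Thu: 5:11 AM–2:12 PM = 9 h 1 min; less 45 min break → 8 h 16 min
Fri: 7:46 AM–4:49 PM = 9 h 3 min; less 45 min break → 8 h 18 min
Sat: 7:06 AM–4:29 PM = 9 h 23 min; less 45 min break → 8 h 38 min
Total worked: 49 h 11 min = 49.18 h.
Threshold 40 h → overtime 9 h 11 min, regular 40 h 0 min.

Regular 40.00 hours, overtime 9.18 hours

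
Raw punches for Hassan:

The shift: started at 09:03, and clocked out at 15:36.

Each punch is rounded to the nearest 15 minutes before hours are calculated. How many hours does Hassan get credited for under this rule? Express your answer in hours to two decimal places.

The shift: in 09:03→09:00, out 15:36→15:30; 6 h 30 min

6.50 hours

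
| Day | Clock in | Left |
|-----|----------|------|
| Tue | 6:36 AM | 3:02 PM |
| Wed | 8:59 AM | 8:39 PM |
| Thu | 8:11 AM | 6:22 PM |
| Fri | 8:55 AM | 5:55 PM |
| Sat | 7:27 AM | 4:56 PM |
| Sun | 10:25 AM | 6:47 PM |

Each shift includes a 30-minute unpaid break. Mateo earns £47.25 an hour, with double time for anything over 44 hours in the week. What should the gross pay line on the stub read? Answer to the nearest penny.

£3036.60

Tue: 6:36 AM–3:02 PM = 8 h 26 min; less 30 min break → 7 h 56 min
Wed: 8:59 AM–8:39 PM = 11 h 40 min; less 30 min break → 11 h 10 min
Thu: 8:11 AM–6:22 PM = 10 h 11 min; less 30 min break → 9 h 41 min
Fri: 8:55 AM–5:55 PM = 9 h 0 min; less 30 min break → 8 h 30 min
Sat: 7:27 AM–4:56 PM = 9 h 29 min; less 30 min break → 8 h 59 min
Sun: 10:25 AM–6:47 PM = 8 h 22 min; less 30 min break → 7 h 52 min
Total worked: 54 h 8 min = 3248 min.
Regular 44 h 0 min = 2640 min at £47.25/h; overtime 10 h 8 min = 608 min at £94.50/h.
Pay = (2640 × £47.25 + 608 × £94.50) ÷ 60 = £3036.60.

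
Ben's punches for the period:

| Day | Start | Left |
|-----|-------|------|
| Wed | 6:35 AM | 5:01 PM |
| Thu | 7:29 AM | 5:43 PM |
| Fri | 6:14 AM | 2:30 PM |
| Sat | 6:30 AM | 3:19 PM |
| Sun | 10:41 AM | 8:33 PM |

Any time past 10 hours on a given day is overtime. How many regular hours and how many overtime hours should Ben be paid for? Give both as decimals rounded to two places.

Wed: 6:35 AM–5:01 PM = 10 h 26 min
Thu: 7:29 AM–5:43 PM = 10 h 14 min
Fri: 6:14 AM–2:30 PM = 8 h 16 min
Sat: 6:30 AM–3:19 PM = 8 h 49 min
Sun: 10:41 AM–8:33 PM = 9 h 52 min
Wed reg 10 h 0 min / OT 0 h 26 min; Thu reg 10 h 0 min / OT 0 h 14 min; Fri reg 8 h 16 min / OT 0 h 0 min; Sat reg 8 h 49 min / OT 0 h 0 min; Sun reg 9 h 52 min / OT 0 h 0 min.
Totals: regular 46 h 57 min, overtime 0 h 40 min.

Regular 46.95 hours, overtime 0.67 hours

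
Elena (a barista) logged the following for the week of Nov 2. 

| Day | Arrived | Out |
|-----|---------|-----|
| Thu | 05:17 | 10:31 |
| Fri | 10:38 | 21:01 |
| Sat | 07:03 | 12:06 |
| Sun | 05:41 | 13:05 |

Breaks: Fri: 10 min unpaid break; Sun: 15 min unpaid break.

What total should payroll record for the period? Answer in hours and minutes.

Thu: 05:17–10:31 = 5 h 14 min
Fri: 10:38–21:01 = 10 h 23 min; less 10 min break → 10 h 13 min
Sat: 07:03–12:06 = 5 h 3 min
Sun: 05:41–13:05 = 7 h 24 min; less 15 min break → 7 h 9 min
Total: 5 h 14 min + 10 h 13 min + 5 h 3 min + 7 h 9 min = 27 h 39 min.

27 h 39 min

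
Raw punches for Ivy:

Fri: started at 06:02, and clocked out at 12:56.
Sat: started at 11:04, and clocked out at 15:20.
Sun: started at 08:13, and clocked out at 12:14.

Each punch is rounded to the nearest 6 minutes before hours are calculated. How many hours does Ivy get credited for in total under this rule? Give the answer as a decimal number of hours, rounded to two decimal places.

Fri: in 06:02→06:00, out 12:56→12:54; 6 h 54 min
Sat: in 11:04→11:06, out 15:20→15:18; 4 h 12 min
Sun: in 08:13→08:12, out 12:14→12:12; 4 h 0 min
Total credited: 15 h 6 min.

15.10 hours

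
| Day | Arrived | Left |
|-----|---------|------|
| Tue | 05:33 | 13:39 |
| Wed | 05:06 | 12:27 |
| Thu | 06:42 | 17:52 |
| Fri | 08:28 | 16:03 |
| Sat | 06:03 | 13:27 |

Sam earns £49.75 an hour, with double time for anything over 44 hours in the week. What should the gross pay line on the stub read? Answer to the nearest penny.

£2069.60

Tue: 05:33–13:39 = 8 h 6 min
Wed: 05:06–12:27 = 7 h 21 min
Thu: 06:42–17:52 = 11 h 10 min
Fri: 08:28–16:03 = 7 h 35 min
Sat: 06:03–13:27 = 7 h 24 min
Total worked: 41 h 36 min = 2496 min.
Regular 41 h 36 min = 2496 min at £49.75/h; overtime 0 h 0 min = 0 min at £99.50/h.
Pay = (2496 × £49.75 + 0 × £99.50) ÷ 60 = £2069.60.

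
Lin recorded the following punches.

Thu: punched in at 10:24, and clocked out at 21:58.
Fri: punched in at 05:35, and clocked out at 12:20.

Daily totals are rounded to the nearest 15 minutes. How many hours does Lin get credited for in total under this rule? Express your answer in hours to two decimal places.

18.25 hours

Thu: 10:24–21:58 = 11 h 34 min → rounds to 11 h 30 min
Fri: 05:35–12:20 = 6 h 45 min → rounds to 6 h 45 min
Total credited: 18 h 15 min.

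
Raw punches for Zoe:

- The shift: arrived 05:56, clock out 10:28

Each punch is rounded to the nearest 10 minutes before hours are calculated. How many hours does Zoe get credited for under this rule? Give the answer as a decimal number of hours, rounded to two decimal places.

The shift: in 05:56→06:00, out 10:28→10:30; 4 h 30 min

4.50 hours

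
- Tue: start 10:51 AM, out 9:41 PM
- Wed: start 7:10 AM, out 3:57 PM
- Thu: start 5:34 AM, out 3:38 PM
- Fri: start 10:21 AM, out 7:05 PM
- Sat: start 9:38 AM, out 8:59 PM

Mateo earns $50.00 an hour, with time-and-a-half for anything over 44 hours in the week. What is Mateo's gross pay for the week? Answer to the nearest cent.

$2632.50

Tue: 10:51 AM–9:41 PM = 10 h 50 min
Wed: 7:10 AM–3:57 PM = 8 h 47 min
Thu: 5:34 AM–3:38 PM = 10 h 4 min
Fri: 10:21 AM–7:05 PM = 8 h 44 min
Sat: 9:38 AM–8:59 PM = 11 h 21 min
Total worked: 49 h 46 min = 2986 min.
Regular 44 h 0 min = 2640 min at $50.00/h; overtime 5 h 46 min = 346 min at $75.00/h.
Pay = (2640 × $50.00 + 346 × $75.00) ÷ 60 = $2632.50.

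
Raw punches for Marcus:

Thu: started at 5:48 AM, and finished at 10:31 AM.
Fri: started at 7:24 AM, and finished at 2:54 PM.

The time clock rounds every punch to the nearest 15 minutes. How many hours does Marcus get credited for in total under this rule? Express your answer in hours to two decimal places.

Thu: in 5:48 AM→5:45 AM, out 10:31 AM→10:30 AM; 4 h 45 min
Fri: in 7:24 AM→7:30 AM, out 2:54 PM→3:00 PM; 7 h 30 min
Total credited: 12 h 15 min.

12.25 hours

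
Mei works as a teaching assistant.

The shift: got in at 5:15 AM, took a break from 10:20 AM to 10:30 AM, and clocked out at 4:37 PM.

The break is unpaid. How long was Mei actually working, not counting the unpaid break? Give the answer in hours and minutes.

The shift: 5:15 AM–4:37 PM = 11 h 22 min; less 10 min break → 11 h 12 min

11 h 12 min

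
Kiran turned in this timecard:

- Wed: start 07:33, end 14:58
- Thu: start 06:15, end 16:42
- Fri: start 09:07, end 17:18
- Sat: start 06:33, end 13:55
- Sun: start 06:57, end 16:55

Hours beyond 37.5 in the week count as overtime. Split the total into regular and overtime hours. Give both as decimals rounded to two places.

Regular 37.50 hours, overtime 5.88 hours

Wed: 07:33–14:58 = 7 h 25 min
Thu: 06:15–16:42 = 10 h 27 min
Fri: 09:07–17:18 = 8 h 11 min
Sat: 06:33–13:55 = 7 h 22 min
Sun: 06:57–16:55 = 9 h 58 min
Total worked: 43 h 23 min = 43.38 h.
Threshold 37.5 h → overtime 5 h 53 min, regular 37 h 30 min.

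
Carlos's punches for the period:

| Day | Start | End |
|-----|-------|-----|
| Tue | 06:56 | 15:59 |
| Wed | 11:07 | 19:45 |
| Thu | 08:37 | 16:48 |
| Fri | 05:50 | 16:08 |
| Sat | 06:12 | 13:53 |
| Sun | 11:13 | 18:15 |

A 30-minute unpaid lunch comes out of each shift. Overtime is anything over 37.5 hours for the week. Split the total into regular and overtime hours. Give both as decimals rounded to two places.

Tue: 06:56–15:59 = 9 h 3 min; less 30 min break → 8 h 33 min
Wed: 11:07–19:45 = 8 h 38 min; less 30 min break → 8 h 8 min
Thu: 08:37–16:48 = 8 h 11 min; less 30 min break → 7 h 41 min
Fri: 05:50–16:08 = 10 h 18 min; less 30 min break → 9 h 48 min
Sat: 06:12–13:53 = 7 h 41 min; less 30 min break → 7 h 11 min
Sun: 11:13–18:15 = 7 h 2 min; less 30 min break → 6 h 32 min
Total worked: 47 h 53 min = 47.88 h.
Threshold 37.5 h → overtime 10 h 23 min, regular 37 h 30 min.

Regular 37.50 hours, overtime 10.38 hours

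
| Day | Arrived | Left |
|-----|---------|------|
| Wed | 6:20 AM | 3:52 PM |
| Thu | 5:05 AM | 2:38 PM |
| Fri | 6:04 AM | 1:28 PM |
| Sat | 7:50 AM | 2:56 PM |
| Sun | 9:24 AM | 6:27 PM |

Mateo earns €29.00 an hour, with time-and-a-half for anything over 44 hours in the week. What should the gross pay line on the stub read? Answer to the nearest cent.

Wed: 6:20 AM–3:52 PM = 9 h 32 min
Thu: 5:05 AM–2:38 PM = 9 h 33 min
Fri: 6:04 AM–1:28 PM = 7 h 24 min
Sat: 7:50 AM–2:56 PM = 7 h 6 min
Sun: 9:24 AM–6:27 PM = 9 h 3 min
Total worked: 42 h 38 min = 2558 min.
Regular 42 h 38 min = 2558 min at €29.00/h; overtime 0 h 0 min = 0 min at €43.50/h.
Pay = (2558 × €29.00 + 0 × €43.50) ÷ 60 = €1236.37.

€1236.37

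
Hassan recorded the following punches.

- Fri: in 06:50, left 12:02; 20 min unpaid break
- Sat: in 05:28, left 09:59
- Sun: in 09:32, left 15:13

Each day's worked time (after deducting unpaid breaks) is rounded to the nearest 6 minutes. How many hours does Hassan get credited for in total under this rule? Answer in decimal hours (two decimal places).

Fri: 06:50–12:02 = 5 h 12 min − 20 min = 4 h 52 min → rounds to 4 h 54 min
Sat: 05:28–09:59 = 4 h 31 min → rounds to 4 h 30 min
Sun: 09:32–15:13 = 5 h 41 min → rounds to 5 h 42 min
Total credited: 15 h 6 min.

15.10 hours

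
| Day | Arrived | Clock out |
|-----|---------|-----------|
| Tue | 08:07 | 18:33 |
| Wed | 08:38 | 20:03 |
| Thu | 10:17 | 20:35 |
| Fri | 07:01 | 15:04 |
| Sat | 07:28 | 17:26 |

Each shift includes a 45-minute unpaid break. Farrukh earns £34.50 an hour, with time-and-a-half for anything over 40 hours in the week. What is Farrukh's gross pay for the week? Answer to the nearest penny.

Tue: 08:07–18:33 = 10 h 26 min; less 45 min break → 9 h 41 min
Wed: 08:38–20:03 = 11 h 25 min; less 45 min break → 10 h 40 min
Thu: 10:17–20:35 = 10 h 18 min; less 45 min break → 9 h 33 min
Fri: 07:01–15:04 = 8 h 3 min; less 45 min break → 7 h 18 min
Sat: 07:28–17:26 = 9 h 58 min; less 45 min break → 9 h 13 min
Total worked: 46 h 25 min = 2785 min.
Regular 40 h 0 min = 2400 min at £34.50/h; overtime 6 h 25 min = 385 min at £51.75/h.
Pay = (2400 × £34.50 + 385 × £51.75) ÷ 60 = £1712.06.

£1712.06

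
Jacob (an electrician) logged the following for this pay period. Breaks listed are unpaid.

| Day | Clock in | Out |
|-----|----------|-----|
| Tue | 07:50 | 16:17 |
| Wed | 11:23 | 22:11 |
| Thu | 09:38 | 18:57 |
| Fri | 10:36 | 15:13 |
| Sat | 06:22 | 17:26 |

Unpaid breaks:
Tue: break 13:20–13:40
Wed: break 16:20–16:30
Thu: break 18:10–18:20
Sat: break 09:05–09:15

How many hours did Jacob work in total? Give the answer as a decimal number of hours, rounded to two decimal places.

Tue: 07:50–16:17 = 8 h 27 min; less 20 min break → 8 h 7 min
Wed: 11:23–22:11 = 10 h 48 min; less 10 min break → 10 h 38 min
Thu: 09:38–18:57 = 9 h 19 min; less 10 min break → 9 h 9 min
Fri: 10:36–15:13 = 4 h 37 min
Sat: 06:22–17:26 = 11 h 4 min; less 10 min break → 10 h 54 min
Total: 8 h 7 min + 10 h 38 min + 9 h 9 min + 4 h 37 min + 10 h 54 min = 43 h 25 min.

43.42 hours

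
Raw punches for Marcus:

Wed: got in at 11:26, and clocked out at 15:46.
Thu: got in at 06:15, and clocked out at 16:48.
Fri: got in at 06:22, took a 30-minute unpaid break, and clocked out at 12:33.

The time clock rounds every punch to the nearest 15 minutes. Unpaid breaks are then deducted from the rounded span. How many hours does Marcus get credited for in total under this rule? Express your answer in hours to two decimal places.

20.50 hours

Wed: in 11:26→11:30, out 15:46→15:45; 4 h 15 min
Thu: in 06:15→06:15, out 16:48→16:45; 10 h 30 min
Fri: in 06:22→06:15, out 12:33→12:30; 6 h 15 min − 30 min = 5 h 45 min
Total credited: 20 h 30 min.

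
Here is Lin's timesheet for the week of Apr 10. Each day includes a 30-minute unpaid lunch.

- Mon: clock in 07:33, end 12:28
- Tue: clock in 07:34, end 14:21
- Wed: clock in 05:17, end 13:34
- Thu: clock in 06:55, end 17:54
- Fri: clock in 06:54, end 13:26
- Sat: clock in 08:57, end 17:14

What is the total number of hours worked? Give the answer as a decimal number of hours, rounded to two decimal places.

42.78 hours

Mon: 07:33–12:28 = 4 h 55 min; less 30 min break → 4 h 25 min
Tue: 07:34–14:21 = 6 h 47 min; less 30 min break → 6 h 17 min
Wed: 05:17–13:34 = 8 h 17 min; less 30 min break → 7 h 47 min
Thu: 06:55–17:54 = 10 h 59 min; less 30 min break → 10 h 29 min
Fri: 06:54–13:26 = 6 h 32 min; less 30 min break → 6 h 2 min
Sat: 08:57–17:14 = 8 h 17 min; less 30 min break → 7 h 47 min
Total: 4 h 25 min + 6 h 17 min + 7 h 47 min + 10 h 29 min + 6 h 2 min + 7 h 47 min = 42 h 47 min.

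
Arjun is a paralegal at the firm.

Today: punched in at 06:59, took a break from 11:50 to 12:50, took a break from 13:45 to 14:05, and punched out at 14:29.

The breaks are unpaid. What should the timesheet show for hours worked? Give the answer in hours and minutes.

Today: 06:59–14:29 = 7 h 30 min; less 80 min break → 6 h 10 min

6 h 10 min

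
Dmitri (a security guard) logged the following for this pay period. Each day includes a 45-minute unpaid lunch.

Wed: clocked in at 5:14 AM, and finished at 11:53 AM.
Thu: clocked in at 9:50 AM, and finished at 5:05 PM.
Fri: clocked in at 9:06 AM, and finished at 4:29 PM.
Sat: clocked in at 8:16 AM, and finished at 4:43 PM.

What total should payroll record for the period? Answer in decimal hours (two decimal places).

Wed: 5:14 AM–11:53 AM = 6 h 39 min; less 45 min break → 5 h 54 min
Thu: 9:50 AM–5:05 PM = 7 h 15 min; less 45 min break → 6 h 30 min
Fri: 9:06 AM–4:29 PM = 7 h 23 min; less 45 min break → 6 h 38 min
Sat: 8:16 AM–4:43 PM = 8 h 27 min; less 45 min break → 7 h 42 min
Total: 5 h 54 min + 6 h 30 min + 6 h 38 min + 7 h 42 min = 26 h 44 min.

26.73 hours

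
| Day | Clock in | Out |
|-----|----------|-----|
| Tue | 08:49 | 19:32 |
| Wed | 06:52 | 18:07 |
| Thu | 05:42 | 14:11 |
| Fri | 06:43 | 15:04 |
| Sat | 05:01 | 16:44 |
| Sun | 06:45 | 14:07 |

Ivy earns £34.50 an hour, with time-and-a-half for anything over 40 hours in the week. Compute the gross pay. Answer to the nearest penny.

Tue: 08:49–19:32 = 10 h 43 min
Wed: 06:52–18:07 = 11 h 15 min
Thu: 05:42–14:11 = 8 h 29 min
Fri: 06:43–15:04 = 8 h 21 min
Sat: 05:01–16:44 = 11 h 43 min
Sun: 06:45–14:07 = 7 h 22 min
Total worked: 57 h 53 min = 3473 min.
Regular 40 h 0 min = 2400 min at £34.50/h; overtime 17 h 53 min = 1073 min at £51.75/h.
Pay = (2400 × £34.50 + 1073 × £51.75) ÷ 60 = £2305.46.

£2305.46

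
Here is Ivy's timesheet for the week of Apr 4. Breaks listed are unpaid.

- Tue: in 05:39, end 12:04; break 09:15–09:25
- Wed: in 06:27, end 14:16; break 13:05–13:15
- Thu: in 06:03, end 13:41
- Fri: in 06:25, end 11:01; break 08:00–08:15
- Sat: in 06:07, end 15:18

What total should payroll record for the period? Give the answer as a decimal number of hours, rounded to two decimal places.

Tue: 05:39–12:04 = 6 h 25 min; less 10 min break → 6 h 15 min
Wed: 06:27–14:16 = 7 h 49 min; less 10 min break → 7 h 39 min
Thu: 06:03–13:41 = 7 h 38 min
Fri: 06:25–11:01 = 4 h 36 min; less 15 min break → 4 h 21 min
Sat: 06:07–15:18 = 9 h 11 min
Total: 6 h 15 min + 7 h 39 min + 7 h 38 min + 4 h 21 min + 9 h 11 min = 35 h 4 min.

35.07 hours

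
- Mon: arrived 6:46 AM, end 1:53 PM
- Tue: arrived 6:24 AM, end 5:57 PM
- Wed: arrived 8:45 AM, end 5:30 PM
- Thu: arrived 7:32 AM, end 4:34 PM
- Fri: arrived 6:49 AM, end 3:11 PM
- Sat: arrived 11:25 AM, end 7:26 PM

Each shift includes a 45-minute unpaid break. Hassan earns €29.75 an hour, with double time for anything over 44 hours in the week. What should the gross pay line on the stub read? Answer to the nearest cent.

Mon: 6:46 AM–1:53 PM = 7 h 7 min; less 45 min break → 6 h 22 min
Tue: 6:24 AM–5:57 PM = 11 h 33 min; less 45 min break → 10 h 48 min
Wed: 8:45 AM–5:30 PM = 8 h 45 min; less 45 min break → 8 h 0 min
Thu: 7:32 AM–4:34 PM = 9 h 2 min; less 45 min break → 8 h 17 min
Fri: 6:49 AM–3:11 PM = 8 h 22 min; less 45 min break → 7 h 37 min
Sat: 11:25 AM–7:26 PM = 8 h 1 min; less 45 min break → 7 h 16 min
Total worked: 48 h 20 min = 2900 min.
Regular 44 h 0 min = 2640 min at €29.75/h; overtime 4 h 20 min = 260 min at €59.50/h.
Pay = (2640 × €29.75 + 260 × €59.50) ÷ 60 = €1566.83.

€1566.83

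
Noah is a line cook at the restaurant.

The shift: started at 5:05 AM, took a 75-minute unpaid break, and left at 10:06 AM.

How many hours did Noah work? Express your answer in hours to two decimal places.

3.77 hours

The shift: 5:05 AM–10:06 AM = 5 h 1 min; less 75 min break → 3 h 46 min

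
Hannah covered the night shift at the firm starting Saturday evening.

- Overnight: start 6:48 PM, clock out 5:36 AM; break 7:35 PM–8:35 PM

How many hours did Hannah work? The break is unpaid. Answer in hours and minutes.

9 h 48 min

Overnight: 6:48 PM → midnight = 5 h 12 min; midnight → 5:36 AM = 5 h 36 min; span 10 h 48 min; less 60 min break → 9 h 48 min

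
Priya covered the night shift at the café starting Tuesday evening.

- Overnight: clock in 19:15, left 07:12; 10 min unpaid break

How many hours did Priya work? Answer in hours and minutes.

Overnight: 19:15 → midnight = 4 h 45 min; midnight → 07:12 = 7 h 12 min; span 11 h 57 min; less 10 min break → 11 h 47 min

11 h 47 min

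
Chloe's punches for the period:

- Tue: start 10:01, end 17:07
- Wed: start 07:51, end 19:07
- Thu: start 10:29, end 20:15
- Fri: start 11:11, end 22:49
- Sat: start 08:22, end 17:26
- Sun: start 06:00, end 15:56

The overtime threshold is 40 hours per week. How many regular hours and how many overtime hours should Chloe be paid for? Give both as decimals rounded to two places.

Tue: 10:01–17:07 = 7 h 6 min
Wed: 07:51–19:07 = 11 h 16 min
Thu: 10:29–20:15 = 9 h 46 min
Fri: 11:11–22:49 = 11 h 38 min
Sat: 08:22–17:26 = 9 h 4 min
Sun: 06:00–15:56 = 9 h 56 min
Total worked: 58 h 46 min = 58.77 h.
Threshold 40 h → overtime 18 h 46 min, regular 40 h 0 min.

Regular 40.00 hours, overtime 18.77 hours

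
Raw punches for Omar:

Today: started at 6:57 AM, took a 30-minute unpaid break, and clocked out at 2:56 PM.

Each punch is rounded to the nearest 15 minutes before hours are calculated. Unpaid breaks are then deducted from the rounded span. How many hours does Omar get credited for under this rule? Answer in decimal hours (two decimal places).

Today: in 6:57 AM→7:00 AM, out 2:56 PM→3:00 PM; 8 h 0 min − 30 min = 7 h 30 min

7.50 hours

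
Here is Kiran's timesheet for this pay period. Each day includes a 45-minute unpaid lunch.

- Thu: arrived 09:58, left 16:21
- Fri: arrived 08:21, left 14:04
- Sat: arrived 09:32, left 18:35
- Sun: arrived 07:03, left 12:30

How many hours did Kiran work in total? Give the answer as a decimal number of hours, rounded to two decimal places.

23.60 hours

Thu: 09:58–16:21 = 6 h 23 min; less 45 min break → 5 h 38 min
Fri: 08:21–14:04 = 5 h 43 min; less 45 min break → 4 h 58 min
Sat: 09:32–18:35 = 9 h 3 min; less 45 min break → 8 h 18 min
Sun: 07:03–12:30 = 5 h 27 min; less 45 min break → 4 h 42 min
Total: 5 h 38 min + 4 h 58 min + 8 h 18 min + 4 h 42 min = 23 h 36 min.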